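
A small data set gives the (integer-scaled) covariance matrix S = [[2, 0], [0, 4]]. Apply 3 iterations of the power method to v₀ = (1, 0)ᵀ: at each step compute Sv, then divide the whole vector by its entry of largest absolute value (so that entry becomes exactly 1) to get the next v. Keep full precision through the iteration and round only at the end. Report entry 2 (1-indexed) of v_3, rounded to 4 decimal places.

0.0000

Sv0 = (2.00000, 0.00000); divide by 2.00000 → v1 = (1.00000, 0.00000)
Sv1 = (2.00000, 0.00000); divide by 2.00000 → v2 = (1.00000, 0.00000)
Sv2 = (2.00000, 0.00000); divide by 2.00000 → v3 = (1.00000, 0.00000)
Requested entry of v3: 0/8 = 0.0000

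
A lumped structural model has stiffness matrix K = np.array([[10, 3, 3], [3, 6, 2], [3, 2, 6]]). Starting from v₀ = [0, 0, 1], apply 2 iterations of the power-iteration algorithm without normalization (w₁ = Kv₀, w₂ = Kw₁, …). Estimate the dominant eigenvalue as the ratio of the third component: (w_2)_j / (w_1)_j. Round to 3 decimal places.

w1 = Kv₀ = (10·0 + 3·0 + 3·1; 3·0 + 6·0 + 2·1; 3·0 + 2·0 + 6·1) = (3, 2, 6)
w2 = Kw1 = (10·3 + 3·2 + 3·6; 3·3 + 6·2 + 2·6; 3·3 + 2·2 + 6·6) = (54, 33, 49)
Ratio at component: 49 / 6 = 8.167

λ ≈ 8.167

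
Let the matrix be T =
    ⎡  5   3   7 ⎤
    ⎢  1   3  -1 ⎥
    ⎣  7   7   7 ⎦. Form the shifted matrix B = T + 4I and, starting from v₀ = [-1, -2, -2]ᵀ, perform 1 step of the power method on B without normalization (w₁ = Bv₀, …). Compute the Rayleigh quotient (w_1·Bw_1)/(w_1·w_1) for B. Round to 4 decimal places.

B = T + 4I has rows (9, 3, 7); (1, 7, -1); (7, 7, 11)
w1 = Bv₀ = (9·(-1) + 3·(-2) + 7·(-2); 1·(-1) + 7·(-2) + (-1)·(-2); 7·(-1) + 7·(-2) + 11·(-2)) = (-29, -13, -43)
Bw1 = (-601, -77, -767)
w1·Bw1 = 51411; w1·w1 = 2859; μ ≈ 51411/2859 = 17.9822

17.9822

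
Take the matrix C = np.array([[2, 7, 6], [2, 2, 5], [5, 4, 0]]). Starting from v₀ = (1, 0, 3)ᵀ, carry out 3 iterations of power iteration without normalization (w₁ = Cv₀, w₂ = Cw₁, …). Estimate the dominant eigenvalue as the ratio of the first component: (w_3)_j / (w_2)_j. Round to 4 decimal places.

λ ≈ 11.0000

w1 = Cv₀ = (2·1 + 7·0 + 6·3; 2·1 + 2·0 + 5·3; 5·1 + 4·0 + 0·3) = (20, 17, 5)
w2 = Cw1 = (2·20 + 7·17 + 6·5; 2·20 + 2·17 + 5·5; 5·20 + 4·17 + 0·5) = (189, 99, 168)
w3 = Cw2 = (2079, 1416, 1341)
Ratio at component: 2079 / 189 = 11.0000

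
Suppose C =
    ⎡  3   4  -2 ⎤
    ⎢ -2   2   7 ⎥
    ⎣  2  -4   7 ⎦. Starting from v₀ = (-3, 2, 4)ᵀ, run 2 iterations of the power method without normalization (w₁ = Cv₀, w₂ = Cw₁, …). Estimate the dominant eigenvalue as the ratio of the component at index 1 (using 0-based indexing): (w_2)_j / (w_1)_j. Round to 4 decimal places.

w1 = Cv₀ = (3·(-3) + 4·2 + (-2)·4; (-2)·(-3) + 2·2 + 7·4; 2·(-3) + (-4)·2 + 7·4) = (-9, 38, 14)
w2 = Cw1 = (3·(-9) + 4·38 + (-2)·14; (-2)·(-9) + 2·38 + 7·14; 2·(-9) + (-4)·38 + 7·14) = (97, 192, -72)
Ratio at component: 192 / 38 = 5.0526

5.0526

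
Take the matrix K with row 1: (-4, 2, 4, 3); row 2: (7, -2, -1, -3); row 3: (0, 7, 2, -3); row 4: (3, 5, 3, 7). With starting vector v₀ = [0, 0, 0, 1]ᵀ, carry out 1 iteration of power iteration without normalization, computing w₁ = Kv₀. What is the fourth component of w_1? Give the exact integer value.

w1 = Kv₀ = ((-4)·0 + 2·0 + 4·0 + 3·1; 7·0 + (-2)·0 + (-1)·0 + (-3)·1; 0·0 + 7·0 + 2·0 + (-3)·1; 3·0 + 5·0 + 3·0 + 7·1) = (3, -3, -3, 7)
The requested component of w1 is 7.

7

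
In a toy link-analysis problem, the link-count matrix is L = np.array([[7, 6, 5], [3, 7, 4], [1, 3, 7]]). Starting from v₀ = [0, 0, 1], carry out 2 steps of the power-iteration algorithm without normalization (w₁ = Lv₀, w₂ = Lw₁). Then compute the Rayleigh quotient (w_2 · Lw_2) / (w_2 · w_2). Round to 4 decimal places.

w1 = Lv₀ = (7·0 + 6·0 + 5·1; 3·0 + 7·0 + 4·1; 1·0 + 3·0 + 7·1) = (5, 4, 7)
w2 = Lw1 = (7·5 + 6·4 + 5·7; 3·5 + 7·4 + 4·7; 1·5 + 3·4 + 7·7) = (94, 71, 66)
Lw2 = (1414, 1043, 769)
w2·Lw2 = 94·1414 + 71·1043 + 66·769 = 257723; w2·w2 = 94·94 + 71·71 + 66·66 = 18233
λ ≈ 257723/18233 = 14.1350

λ ≈ 14.1350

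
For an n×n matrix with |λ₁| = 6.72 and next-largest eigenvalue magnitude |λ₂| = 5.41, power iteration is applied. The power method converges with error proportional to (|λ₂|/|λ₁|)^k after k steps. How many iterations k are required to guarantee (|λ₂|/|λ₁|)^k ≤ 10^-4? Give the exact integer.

43

|λ₂/λ₁| = 5.41/6.72 = 0.80506
Need k ≥ ln(10^-4) / ln(0.80506) = -9.2103 / -0.2168 ≈ 42.475
Smallest integer k satisfying the bound: 43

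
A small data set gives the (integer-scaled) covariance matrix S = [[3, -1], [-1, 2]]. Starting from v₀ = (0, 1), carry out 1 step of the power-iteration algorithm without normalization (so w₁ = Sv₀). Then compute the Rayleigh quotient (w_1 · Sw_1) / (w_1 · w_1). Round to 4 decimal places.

3.0000

w1 = Sv₀ = (-1, 2)
Sw1 = (-5, 5)
w1·Sw1 = (-1)·(-5) + 2·5 = 15; w1·w1 = (-1)·(-1) + 2·2 = 5
λ ≈ 15/5 = 3.0000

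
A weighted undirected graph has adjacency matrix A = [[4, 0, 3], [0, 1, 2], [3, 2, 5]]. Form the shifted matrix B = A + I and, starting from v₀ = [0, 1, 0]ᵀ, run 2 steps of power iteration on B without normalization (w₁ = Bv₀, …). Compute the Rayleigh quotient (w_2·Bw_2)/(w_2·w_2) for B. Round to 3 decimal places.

8.236

B = A + I has rows (5, 0, 3); (0, 2, 2); (3, 2, 6)
w1 = Bv₀ = (5·0 + 0·1 + 3·0; 0·0 + 2·1 + 2·0; 3·0 + 2·1 + 6·0) = (0, 2, 2)
w2 = Bw1 = (5·0 + 0·2 + 3·2; 0·0 + 2·2 + 2·2; 3·0 + 2·2 + 6·2) = (6, 8, 16)
Bw2 = (78, 48, 130)
w2·Bw2 = 2932; w2·w2 = 356; μ ≈ 2932/356 = 8.236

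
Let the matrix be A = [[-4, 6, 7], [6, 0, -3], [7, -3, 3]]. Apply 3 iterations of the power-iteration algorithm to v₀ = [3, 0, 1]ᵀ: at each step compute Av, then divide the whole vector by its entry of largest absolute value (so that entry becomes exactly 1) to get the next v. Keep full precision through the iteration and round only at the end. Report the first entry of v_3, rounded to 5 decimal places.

Av0 = (-5.000000, 15.000000, 24.000000); divide by 24.000000 → v1 = (-0.208333, 0.625000, 1.000000)
Av1 = (11.583333, -4.250000, -0.333333); divide by 11.583333 → v2 = (1.000000, -0.366906, -0.028777)
Av2 = (-6.402878, 6.086331, 8.014388); divide by 8.014388 → v3 = (-0.798923, 0.759425, 1.000000)
Requested entry of v3: -1780/2228 = -0.79892

-0.79892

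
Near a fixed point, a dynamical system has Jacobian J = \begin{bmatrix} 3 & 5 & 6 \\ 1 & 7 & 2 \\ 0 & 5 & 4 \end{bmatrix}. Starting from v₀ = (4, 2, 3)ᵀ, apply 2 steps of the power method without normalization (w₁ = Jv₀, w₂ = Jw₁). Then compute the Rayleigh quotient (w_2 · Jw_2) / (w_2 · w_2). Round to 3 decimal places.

w1 = Jv₀ = (40, 24, 22)
w2 = Jw1 = (372, 252, 208)
Jw2 = (3624, 2552, 2092)
w2·Jw2 = 372·3624 + 252·2552 + 208·2092 = 2426368; w2·w2 = 372·372 + 252·252 + 208·208 = 245152
λ ≈ 2426368/245152 = 9.897

λ ≈ 9.897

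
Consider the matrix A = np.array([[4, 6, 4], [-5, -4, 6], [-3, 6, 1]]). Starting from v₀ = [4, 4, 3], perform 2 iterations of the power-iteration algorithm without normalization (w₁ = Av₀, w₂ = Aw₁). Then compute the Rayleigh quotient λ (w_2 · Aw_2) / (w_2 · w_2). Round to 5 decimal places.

λ ≈ 3.73735

w1 = Av₀ = (52, -18, 15)
w2 = Aw1 = (160, -98, -249)
Aw2 = (-944, -1902, -1317)
w2·Aw2 = 160·(-944) + (-98)·(-1902) + (-249)·(-1317) = 363289; w2·w2 = 160·160 + (-98)·(-98) + (-249)·(-249) = 97205
λ ≈ 363289/97205 = 3.73735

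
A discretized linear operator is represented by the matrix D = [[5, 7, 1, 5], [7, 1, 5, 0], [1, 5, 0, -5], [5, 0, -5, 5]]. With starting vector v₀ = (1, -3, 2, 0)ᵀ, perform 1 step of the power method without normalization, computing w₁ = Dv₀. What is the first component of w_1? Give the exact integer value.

w1 = Dv₀ = (5·1 + 7·(-3) + 1·2 + 5·0; 7·1 + 1·(-3) + 5·2 + 0·0; 1·1 + 5·(-3) + 0·2 + (-5)·0; 5·1 + 0·(-3) + (-5)·2 + 5·0) = (-14, 14, -14, -5)
The requested component of w1 is -14.

-14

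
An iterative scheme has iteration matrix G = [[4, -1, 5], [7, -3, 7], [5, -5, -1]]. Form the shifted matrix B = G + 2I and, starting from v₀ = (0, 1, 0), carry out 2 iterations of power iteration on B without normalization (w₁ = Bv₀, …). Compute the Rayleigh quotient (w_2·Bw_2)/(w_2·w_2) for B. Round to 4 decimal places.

5.0015

B = G + 2I has rows (6, -1, 5); (7, -1, 7); (5, -5, 1)
w1 = Bv₀ = (6·0 + (-1)·1 + 5·0; 7·0 + (-1)·1 + 7·0; 5·0 + (-5)·1 + 1·0) = (-1, -1, -5)
w2 = Bw1 = (6·(-1) + (-1)·(-1) + 5·(-5); 7·(-1) + (-1)·(-1) + 7·(-5); 5·(-1) + (-5)·(-1) + 1·(-5)) = (-30, -41, -5)
Bw2 = (-164, -204, 50)
w2·Bw2 = 13034; w2·w2 = 2606; μ ≈ 13034/2606 = 5.0015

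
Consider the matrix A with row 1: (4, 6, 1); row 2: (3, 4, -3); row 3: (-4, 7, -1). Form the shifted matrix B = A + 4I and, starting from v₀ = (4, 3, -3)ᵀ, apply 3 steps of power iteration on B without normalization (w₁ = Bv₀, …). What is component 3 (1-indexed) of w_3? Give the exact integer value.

1368

B = A + 4I has rows (8, 6, 1); (3, 8, -3); (-4, 7, 3)
w1 = Bv₀ = (8·4 + 6·3 + 1·(-3); 3·4 + 8·3 + (-3)·(-3); (-4)·4 + 7·3 + 3·(-3)) = (47, 45, -4)
w2 = Bw1 = (8·47 + 6·45 + 1·(-4); 3·47 + 8·45 + (-3)·(-4); (-4)·47 + 7·45 + 3·(-4)) = (642, 513, 115)
w3 = Bw2 = (8329, 5685, 1368)
Requested component of w3: 1368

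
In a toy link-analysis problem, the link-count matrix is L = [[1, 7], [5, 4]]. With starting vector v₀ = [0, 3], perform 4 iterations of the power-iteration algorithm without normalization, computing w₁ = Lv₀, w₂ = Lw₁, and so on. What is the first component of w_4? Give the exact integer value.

9135

w1 = Lv₀ = (21, 12)
w2 = Lw1 = (105, 153)
w3 = Lw2 = (1176, 1137)
w4 = Lw3 = (9135, 10428)
The requested component of w4 is 9135.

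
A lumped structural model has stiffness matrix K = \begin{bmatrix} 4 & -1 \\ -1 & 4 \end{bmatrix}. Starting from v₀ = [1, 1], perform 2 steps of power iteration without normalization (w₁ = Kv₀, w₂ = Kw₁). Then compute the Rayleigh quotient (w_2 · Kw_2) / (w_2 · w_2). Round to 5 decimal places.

w1 = Kv₀ = (4·1 + (-1)·1; (-1)·1 + 4·1) = (3, 3)
w2 = Kw1 = (4·3 + (-1)·3; (-1)·3 + 4·3) = (9, 9)
Kw2 = (27, 27)
w2·Kw2 = 9·27 + 9·27 = 486; w2·w2 = 9·9 + 9·9 = 162
λ ≈ 486/162 = 3.00000

λ ≈ 3.00000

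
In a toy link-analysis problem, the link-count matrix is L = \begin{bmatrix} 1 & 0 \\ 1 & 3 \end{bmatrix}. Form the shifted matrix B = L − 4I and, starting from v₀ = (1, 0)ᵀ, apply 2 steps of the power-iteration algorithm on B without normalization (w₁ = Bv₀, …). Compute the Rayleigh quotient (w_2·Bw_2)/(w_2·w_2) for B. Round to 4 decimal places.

μ ≈ -3.0412

B = L − 4I has rows (-3, 0); (1, -1)
w1 = Bv₀ = (-3, 1)
w2 = Bw1 = (9, -4)
Bw2 = (-27, 13)
w2·Bw2 = -295; w2·w2 = 97; μ ≈ -295/97 = -3.0412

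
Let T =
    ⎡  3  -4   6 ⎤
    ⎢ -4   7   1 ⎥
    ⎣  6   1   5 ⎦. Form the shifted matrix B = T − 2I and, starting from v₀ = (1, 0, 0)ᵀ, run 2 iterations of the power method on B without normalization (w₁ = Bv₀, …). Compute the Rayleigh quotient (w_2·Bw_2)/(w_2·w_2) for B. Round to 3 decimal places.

μ ≈ 7.150

B = T − 2I has rows (1, -4, 6); (-4, 5, 1); (6, 1, 3)
w1 = Bv₀ = (1·1 + (-4)·0 + 6·0; (-4)·1 + 5·0 + 1·0; 6·1 + 1·0 + 3·0) = (1, -4, 6)
w2 = Bw1 = (1·1 + (-4)·(-4) + 6·6; (-4)·1 + 5·(-4) + 1·6; 6·1 + 1·(-4) + 3·6) = (53, -18, 20)
Bw2 = (245, -282, 360)
w2·Bw2 = 25261; w2·w2 = 3533; μ ≈ 25261/3533 = 7.150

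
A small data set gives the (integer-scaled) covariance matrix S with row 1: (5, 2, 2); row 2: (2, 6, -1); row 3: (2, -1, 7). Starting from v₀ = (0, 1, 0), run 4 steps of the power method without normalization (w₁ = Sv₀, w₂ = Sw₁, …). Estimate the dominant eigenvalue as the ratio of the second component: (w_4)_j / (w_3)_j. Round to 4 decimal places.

7.3288

w1 = Sv₀ = (5·0 + 2·1 + 2·0; 2·0 + 6·1 + (-1)·0; 2·0 + (-1)·1 + 7·0) = (2, 6, -1)
w2 = Sw1 = (5·2 + 2·6 + 2·(-1); 2·2 + 6·6 + (-1)·(-1); 2·2 + (-1)·6 + 7·(-1)) = (20, 41, -9)
w3 = Sw2 = (164, 295, -64)
w4 = Sw3 = (1282, 2162, -415)
Ratio at component: 2162 / 295 = 7.3288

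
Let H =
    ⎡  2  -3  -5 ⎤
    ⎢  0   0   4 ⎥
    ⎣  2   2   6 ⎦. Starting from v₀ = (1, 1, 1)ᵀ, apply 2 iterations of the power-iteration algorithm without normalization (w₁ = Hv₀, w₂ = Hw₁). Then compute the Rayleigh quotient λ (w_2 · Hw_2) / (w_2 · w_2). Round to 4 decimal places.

6.3181

w1 = Hv₀ = (2·1 + (-3)·1 + (-5)·1; 0·1 + 0·1 + 4·1; 2·1 + 2·1 + 6·1) = (-6, 4, 10)
w2 = Hw1 = (2·(-6) + (-3)·4 + (-5)·10; 0·(-6) + 0·4 + 4·10; 2·(-6) + 2·4 + 6·10) = (-74, 40, 56)
Hw2 = (-548, 224, 268)
w2·Hw2 = (-74)·(-548) + 40·224 + 56·268 = 64520; w2·w2 = (-74)·(-74) + 40·40 + 56·56 = 10212
λ ≈ 64520/10212 = 6.3181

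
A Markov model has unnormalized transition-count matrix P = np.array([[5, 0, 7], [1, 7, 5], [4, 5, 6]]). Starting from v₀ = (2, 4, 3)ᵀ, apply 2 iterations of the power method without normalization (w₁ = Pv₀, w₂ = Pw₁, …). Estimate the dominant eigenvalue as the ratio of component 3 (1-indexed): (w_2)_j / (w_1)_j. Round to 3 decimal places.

13.587

w1 = Pv₀ = (31, 45, 46)
w2 = Pw1 = (477, 576, 625)
Ratio at component: 625 / 46 = 13.587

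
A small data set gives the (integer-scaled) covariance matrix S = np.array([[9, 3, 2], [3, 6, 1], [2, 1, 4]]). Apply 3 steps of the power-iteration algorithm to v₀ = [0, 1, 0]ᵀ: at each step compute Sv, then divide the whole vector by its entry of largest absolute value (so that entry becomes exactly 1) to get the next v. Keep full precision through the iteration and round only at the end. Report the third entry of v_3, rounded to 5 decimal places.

0.34401

Sv0 = (3.000000, 6.000000, 1.000000); divide by 6.000000 → v1 = (0.500000, 1.000000, 0.166667)
Sv1 = (7.833333, 7.666667, 2.666667); divide by 7.833333 → v2 = (1.000000, 0.978723, 0.340426)
Sv2 = (12.617021, 9.212766, 4.340426); divide by 12.617021 → v3 = (1.000000, 0.730185, 0.344013)
Requested entry of v3: 204/593 = 0.34401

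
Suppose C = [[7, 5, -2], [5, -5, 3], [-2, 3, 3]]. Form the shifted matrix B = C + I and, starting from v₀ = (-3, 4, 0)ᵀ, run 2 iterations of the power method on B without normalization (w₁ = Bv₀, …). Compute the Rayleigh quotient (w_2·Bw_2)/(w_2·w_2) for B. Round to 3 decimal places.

μ ≈ -1.037

B = C + I has rows (8, 5, -2); (5, -4, 3); (-2, 3, 4)
w1 = Bv₀ = (8·(-3) + 5·4 + (-2)·0; 5·(-3) + (-4)·4 + 3·0; (-2)·(-3) + 3·4 + 4·0) = (-4, -31, 18)
w2 = Bw1 = (8·(-4) + 5·(-31) + (-2)·18; 5·(-4) + (-4)·(-31) + 3·18; (-2)·(-4) + 3·(-31) + 4·18) = (-223, 158, -13)
Bw2 = (-968, -1786, 868)
w2·Bw2 = -77608; w2·w2 = 74862; μ ≈ -77608/74862 = -1.037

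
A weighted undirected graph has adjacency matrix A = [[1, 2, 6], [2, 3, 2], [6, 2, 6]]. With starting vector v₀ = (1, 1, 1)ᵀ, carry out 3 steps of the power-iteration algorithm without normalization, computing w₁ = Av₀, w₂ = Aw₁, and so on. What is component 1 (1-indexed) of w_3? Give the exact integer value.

1153

w1 = Av₀ = (1·1 + 2·1 + 6·1; 2·1 + 3·1 + 2·1; 6·1 + 2·1 + 6·1) = (9, 7, 14)
w2 = Aw1 = (1·9 + 2·7 + 6·14; 2·9 + 3·7 + 2·14; 6·9 + 2·7 + 6·14) = (107, 67, 152)
w3 = Aw2 = (1153, 719, 1688)
The requested component of w3 is 1153.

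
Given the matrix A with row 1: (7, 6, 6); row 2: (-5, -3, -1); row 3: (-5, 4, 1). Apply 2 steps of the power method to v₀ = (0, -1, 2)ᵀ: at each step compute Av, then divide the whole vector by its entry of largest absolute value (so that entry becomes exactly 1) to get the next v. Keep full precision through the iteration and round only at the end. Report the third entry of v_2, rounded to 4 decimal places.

Av0 = (6.00000, 1.00000, -2.00000); divide by 6.00000 → v1 = (1.00000, 0.16667, -0.33333)
Av1 = (6.00000, -5.16667, -4.66667); divide by 6.00000 → v2 = (1.00000, -0.86111, -0.77778)
Requested entry of v2: -28/36 = -0.7778

-0.7778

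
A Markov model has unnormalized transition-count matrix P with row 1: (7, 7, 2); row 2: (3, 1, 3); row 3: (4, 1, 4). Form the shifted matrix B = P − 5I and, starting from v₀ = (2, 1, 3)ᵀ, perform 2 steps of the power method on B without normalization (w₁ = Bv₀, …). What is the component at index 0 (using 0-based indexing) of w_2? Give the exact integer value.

123

B = P − 5I has rows (2, 7, 2); (3, -4, 3); (4, 1, -1)
w1 = Bv₀ = (17, 11, 6)
w2 = Bw1 = (123, 25, 73)
Requested component of w2: 123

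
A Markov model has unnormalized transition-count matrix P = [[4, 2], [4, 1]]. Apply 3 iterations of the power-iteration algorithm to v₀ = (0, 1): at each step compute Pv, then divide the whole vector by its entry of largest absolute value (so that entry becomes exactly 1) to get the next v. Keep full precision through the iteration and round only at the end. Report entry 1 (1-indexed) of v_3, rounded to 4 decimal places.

1.0000

Pv0 = (2.00000, 1.00000); divide by 2.00000 → v1 = (1.00000, 0.50000)
Pv1 = (5.00000, 4.50000); divide by 5.00000 → v2 = (1.00000, 0.90000)
Pv2 = (5.80000, 4.90000); divide by 5.80000 → v3 = (1.00000, 0.84483)
Requested entry of v3: 58/58 = 1.0000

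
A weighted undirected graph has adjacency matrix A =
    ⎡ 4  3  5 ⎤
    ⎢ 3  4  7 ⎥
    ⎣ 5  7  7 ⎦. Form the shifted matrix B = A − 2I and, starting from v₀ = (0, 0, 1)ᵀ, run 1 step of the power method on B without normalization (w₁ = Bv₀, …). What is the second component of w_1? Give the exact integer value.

7

B = A − 2I has rows (2, 3, 5); (3, 2, 7); (5, 7, 5)
w1 = Bv₀ = (2·0 + 3·0 + 5·1; 3·0 + 2·0 + 7·1; 5·0 + 7·0 + 5·1) = (5, 7, 5)
Requested component of w1: 7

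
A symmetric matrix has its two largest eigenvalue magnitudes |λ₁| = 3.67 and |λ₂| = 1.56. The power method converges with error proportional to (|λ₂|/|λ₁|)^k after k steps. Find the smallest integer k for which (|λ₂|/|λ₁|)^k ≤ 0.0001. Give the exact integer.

|λ₂/λ₁| = 1.56/3.67 = 0.42507
Need k ≥ ln(0.0001) / ln(0.42507) = -9.2103 / -0.8555 ≈ 10.766
Smallest integer k satisfying the bound: 11

11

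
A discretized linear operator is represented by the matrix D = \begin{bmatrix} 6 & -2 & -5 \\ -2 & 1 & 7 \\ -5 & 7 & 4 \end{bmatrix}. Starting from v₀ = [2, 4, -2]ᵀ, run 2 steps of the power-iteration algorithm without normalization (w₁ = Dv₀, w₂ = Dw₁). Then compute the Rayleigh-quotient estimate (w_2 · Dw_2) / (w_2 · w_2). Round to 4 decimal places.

λ ≈ 5.3124

w1 = Dv₀ = (6·2 + (-2)·4 + (-5)·(-2); (-2)·2 + 1·4 + 7·(-2); (-5)·2 + 7·4 + 4·(-2)) = (14, -14, 10)
w2 = Dw1 = (6·14 + (-2)·(-14) + (-5)·10; (-2)·14 + 1·(-14) + 7·10; (-5)·14 + 7·(-14) + 4·10) = (62, 28, -128)
Dw2 = (956, -992, -626)
w2·Dw2 = 62·956 + 28·(-992) + (-128)·(-626) = 111624; w2·w2 = 62·62 + 28·28 + (-128)·(-128) = 21012
λ ≈ 111624/21012 = 5.3124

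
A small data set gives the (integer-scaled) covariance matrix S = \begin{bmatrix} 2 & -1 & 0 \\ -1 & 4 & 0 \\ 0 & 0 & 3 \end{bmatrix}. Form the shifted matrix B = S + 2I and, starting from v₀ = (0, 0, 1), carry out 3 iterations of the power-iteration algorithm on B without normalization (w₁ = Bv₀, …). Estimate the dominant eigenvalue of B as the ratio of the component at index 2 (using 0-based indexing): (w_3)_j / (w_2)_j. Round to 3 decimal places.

B = S + 2I has rows (4, -1, 0); (-1, 6, 0); (0, 0, 5)
w1 = Bv₀ = (4·0 + (-1)·0 + 0·1; (-1)·0 + 6·0 + 0·1; 0·0 + 0·0 + 5·1) = (0, 0, 5)
w2 = Bw1 = (4·0 + (-1)·0 + 0·5; (-1)·0 + 6·0 + 0·5; 0·0 + 0·0 + 5·5) = (0, 0, 25)
w3 = Bw2 = (0, 0, 125)
Ratio: 125/25 = 5.000

5.000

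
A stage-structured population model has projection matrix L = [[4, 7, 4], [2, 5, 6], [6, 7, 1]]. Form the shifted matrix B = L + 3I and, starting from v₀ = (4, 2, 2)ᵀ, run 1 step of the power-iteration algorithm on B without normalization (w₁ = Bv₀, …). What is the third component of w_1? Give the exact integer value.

46

B = L + 3I has rows (7, 7, 4); (2, 8, 6); (6, 7, 4)
w1 = Bv₀ = (7·4 + 7·2 + 4·2; 2·4 + 8·2 + 6·2; 6·4 + 7·2 + 4·2) = (50, 36, 46)
Requested component of w1: 46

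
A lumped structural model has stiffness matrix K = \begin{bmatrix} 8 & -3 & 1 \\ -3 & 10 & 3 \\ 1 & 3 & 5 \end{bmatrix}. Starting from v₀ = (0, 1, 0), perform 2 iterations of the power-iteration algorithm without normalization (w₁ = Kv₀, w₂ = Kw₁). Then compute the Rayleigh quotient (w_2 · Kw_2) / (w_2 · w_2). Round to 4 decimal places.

12.5993

w1 = Kv₀ = (8·0 + (-3)·1 + 1·0; (-3)·0 + 10·1 + 3·0; 1·0 + 3·1 + 5·0) = (-3, 10, 3)
w2 = Kw1 = (8·(-3) + (-3)·10 + 1·3; (-3)·(-3) + 10·10 + 3·3; 1·(-3) + 3·10 + 5·3) = (-51, 118, 42)
Kw2 = (-720, 1459, 513)
w2·Kw2 = (-51)·(-720) + 118·1459 + 42·513 = 230428; w2·w2 = (-51)·(-51) + 118·118 + 42·42 = 18289
λ ≈ 230428/18289 = 12.5993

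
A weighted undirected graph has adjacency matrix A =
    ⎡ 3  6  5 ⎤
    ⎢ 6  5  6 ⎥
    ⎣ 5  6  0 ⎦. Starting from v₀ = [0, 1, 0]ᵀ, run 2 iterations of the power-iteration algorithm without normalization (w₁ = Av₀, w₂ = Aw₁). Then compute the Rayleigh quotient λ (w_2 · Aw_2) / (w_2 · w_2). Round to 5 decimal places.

14.28424

w1 = Av₀ = (6, 5, 6)
w2 = Aw1 = (78, 97, 60)
Aw2 = (1116, 1313, 972)
w2·Aw2 = 78·1116 + 97·1313 + 60·972 = 272729; w2·w2 = 78·78 + 97·97 + 60·60 = 19093
λ ≈ 272729/19093 = 14.28424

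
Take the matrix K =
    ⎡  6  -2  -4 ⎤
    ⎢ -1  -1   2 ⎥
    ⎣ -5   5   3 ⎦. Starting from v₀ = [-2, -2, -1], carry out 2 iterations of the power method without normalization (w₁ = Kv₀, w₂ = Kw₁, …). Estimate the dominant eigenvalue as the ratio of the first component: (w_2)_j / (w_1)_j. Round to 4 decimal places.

λ ≈ 4.0000

w1 = Kv₀ = (-4, 2, -3)
w2 = Kw1 = (-16, -4, 21)
Ratio at component: -16 / -4 = 4.0000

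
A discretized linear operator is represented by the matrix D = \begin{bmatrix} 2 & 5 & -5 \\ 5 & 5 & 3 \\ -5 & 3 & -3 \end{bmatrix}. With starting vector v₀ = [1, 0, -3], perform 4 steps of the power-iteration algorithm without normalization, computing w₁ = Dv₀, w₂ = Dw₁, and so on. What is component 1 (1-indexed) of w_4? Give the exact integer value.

w1 = Dv₀ = (2·1 + 5·0 + (-5)·(-3); 5·1 + 5·0 + 3·(-3); (-5)·1 + 3·0 + (-3)·(-3)) = (17, -4, 4)
w2 = Dw1 = (2·17 + 5·(-4) + (-5)·4; 5·17 + 5·(-4) + 3·4; (-5)·17 + 3·(-4) + (-3)·4) = (-6, 77, -109)
w3 = Dw2 = (918, 28, 588)
w4 = Dw3 = (-964, 6494, -6270)
The requested component of w4 is -964.

-964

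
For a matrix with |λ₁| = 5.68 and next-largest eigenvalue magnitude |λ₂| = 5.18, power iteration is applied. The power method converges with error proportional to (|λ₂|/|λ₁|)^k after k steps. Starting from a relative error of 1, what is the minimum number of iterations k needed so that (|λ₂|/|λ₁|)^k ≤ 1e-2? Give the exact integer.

50

|λ₂/λ₁| = 5.18/5.68 = 0.91197
Need k ≥ ln(1e-2) / ln(0.91197) = -4.6052 / -0.0921 ≈ 49.977
Smallest integer k satisfying the bound: 50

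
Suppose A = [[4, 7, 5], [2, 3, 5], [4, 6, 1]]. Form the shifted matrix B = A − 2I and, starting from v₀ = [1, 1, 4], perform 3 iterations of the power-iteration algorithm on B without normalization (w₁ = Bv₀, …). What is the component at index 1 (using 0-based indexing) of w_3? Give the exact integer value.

B = A − 2I has rows (2, 7, 5); (2, 1, 5); (4, 6, -1)
w1 = Bv₀ = (2·1 + 7·1 + 5·4; 2·1 + 1·1 + 5·4; 4·1 + 6·1 + (-1)·4) = (29, 23, 6)
w2 = Bw1 = (2·29 + 7·23 + 5·6; 2·29 + 1·23 + 5·6; 4·29 + 6·23 + (-1)·6) = (249, 111, 248)
w3 = Bw2 = (2515, 1849, 1414)
Requested component of w3: 1849

1849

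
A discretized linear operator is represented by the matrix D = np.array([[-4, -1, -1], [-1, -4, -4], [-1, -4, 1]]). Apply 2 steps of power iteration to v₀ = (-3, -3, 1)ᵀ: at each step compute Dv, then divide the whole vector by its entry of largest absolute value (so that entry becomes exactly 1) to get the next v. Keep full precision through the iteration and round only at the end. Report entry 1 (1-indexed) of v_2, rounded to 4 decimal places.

Dv0 = (14.00000, 11.00000, 16.00000); divide by 16.00000 → v1 = (0.87500, 0.68750, 1.00000)
Dv1 = (-5.18750, -7.62500, -2.62500); divide by -7.62500 → v2 = (0.68033, 1.00000, 0.34426)
Requested entry of v2: -83/-122 = 0.6803

0.6803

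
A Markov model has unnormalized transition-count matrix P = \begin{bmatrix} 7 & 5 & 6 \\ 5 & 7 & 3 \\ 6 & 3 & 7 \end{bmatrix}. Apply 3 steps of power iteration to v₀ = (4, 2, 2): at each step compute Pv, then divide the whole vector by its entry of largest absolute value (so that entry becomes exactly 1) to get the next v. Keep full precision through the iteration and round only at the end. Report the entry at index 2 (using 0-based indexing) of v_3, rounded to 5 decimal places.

Pv0 = (50.000000, 40.000000, 44.000000); divide by 50.000000 → v1 = (1.000000, 0.800000, 0.880000)
Pv1 = (16.280000, 13.240000, 14.560000); divide by 16.280000 → v2 = (1.000000, 0.813268, 0.894349)
Pv2 = (16.432432, 13.375921, 14.700246); divide by 16.432432 → v3 = (1.000000, 0.813995, 0.894587)
Requested entry of v3: 11966/13376 = 0.89459

0.89459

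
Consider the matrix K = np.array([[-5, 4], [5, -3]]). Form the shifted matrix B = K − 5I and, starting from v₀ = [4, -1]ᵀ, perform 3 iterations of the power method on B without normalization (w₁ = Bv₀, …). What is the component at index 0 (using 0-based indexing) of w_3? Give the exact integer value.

-7296

B = K − 5I has rows (-10, 4); (5, -8)
w1 = Bv₀ = (-44, 28)
w2 = Bw1 = (552, -444)
w3 = Bw2 = (-7296, 6312)
Requested component of w3: -7296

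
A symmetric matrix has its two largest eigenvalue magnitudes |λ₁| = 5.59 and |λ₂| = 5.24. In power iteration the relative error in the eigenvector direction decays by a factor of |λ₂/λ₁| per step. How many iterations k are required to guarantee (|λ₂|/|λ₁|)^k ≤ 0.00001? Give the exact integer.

179

|λ₂/λ₁| = 5.24/5.59 = 0.93739
Need k ≥ ln(0.00001) / ln(0.93739) = -11.5129 / -0.0647 ≈ 178.059
Smallest integer k satisfying the bound: 179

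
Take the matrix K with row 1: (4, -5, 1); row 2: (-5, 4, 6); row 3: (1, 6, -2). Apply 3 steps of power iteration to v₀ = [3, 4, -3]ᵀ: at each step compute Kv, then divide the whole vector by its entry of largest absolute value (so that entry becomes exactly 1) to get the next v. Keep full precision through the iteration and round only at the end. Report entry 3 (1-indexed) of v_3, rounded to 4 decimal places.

Kv0 = (-11.00000, -17.00000, 33.00000); divide by 33.00000 → v1 = (-0.33333, -0.51515, 1.00000)
Kv1 = (2.24242, 5.60606, -5.42424); divide by 5.60606 → v2 = (0.40000, 1.00000, -0.96757)
Kv2 = (-4.36757, -3.80541, 8.33514); divide by 8.33514 → v3 = (-0.52399, -0.45655, 1.00000)
Requested entry of v3: 1542/1542 = 1.0000

1.0000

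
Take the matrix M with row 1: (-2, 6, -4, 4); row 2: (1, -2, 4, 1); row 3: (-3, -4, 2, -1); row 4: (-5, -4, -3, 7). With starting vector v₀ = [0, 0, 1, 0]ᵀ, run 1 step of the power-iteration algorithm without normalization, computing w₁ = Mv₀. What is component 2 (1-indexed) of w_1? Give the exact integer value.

4

w1 = Mv₀ = ((-2)·0 + 6·0 + (-4)·1 + 4·0; 1·0 + (-2)·0 + 4·1 + 1·0; (-3)·0 + (-4)·0 + 2·1 + (-1)·0; (-5)·0 + (-4)·0 + (-3)·1 + 7·0) = (-4, 4, 2, -3)
The requested component of w1 is 4.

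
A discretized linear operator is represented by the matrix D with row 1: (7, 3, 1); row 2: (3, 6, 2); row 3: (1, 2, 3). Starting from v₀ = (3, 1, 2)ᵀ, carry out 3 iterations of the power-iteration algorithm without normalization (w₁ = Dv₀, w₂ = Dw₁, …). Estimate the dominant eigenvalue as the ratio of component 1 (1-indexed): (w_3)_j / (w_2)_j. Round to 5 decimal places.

w1 = Dv₀ = (26, 19, 11)
w2 = Dw1 = (250, 214, 97)
w3 = Dw2 = (2489, 2228, 969)
Ratio at component: 2489 / 250 = 9.95600

9.95600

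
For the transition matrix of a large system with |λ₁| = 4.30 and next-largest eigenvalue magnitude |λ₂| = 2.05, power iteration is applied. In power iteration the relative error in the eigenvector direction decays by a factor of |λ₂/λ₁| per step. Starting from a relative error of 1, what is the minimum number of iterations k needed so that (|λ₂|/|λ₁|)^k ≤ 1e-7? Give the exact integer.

|λ₂/λ₁| = 2.05/4.30 = 0.47674
Need k ≥ ln(1e-7) / ln(0.47674) = -16.1181 / -0.7408 ≈ 21.758
Smallest integer k satisfying the bound: 22

22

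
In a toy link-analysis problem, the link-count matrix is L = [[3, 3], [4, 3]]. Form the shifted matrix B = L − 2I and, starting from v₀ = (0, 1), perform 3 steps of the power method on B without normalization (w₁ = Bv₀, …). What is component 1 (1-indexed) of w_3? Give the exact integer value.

45

B = L − 2I has rows (1, 3); (4, 1)
w1 = Bv₀ = (1·0 + 3·1; 4·0 + 1·1) = (3, 1)
w2 = Bw1 = (1·3 + 3·1; 4·3 + 1·1) = (6, 13)
w3 = Bw2 = (45, 37)
Requested component of w3: 45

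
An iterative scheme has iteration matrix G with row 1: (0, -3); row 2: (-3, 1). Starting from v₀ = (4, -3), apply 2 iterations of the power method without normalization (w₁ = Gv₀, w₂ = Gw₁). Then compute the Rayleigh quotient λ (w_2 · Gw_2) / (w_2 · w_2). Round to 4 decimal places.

w1 = Gv₀ = (0·4 + (-3)·(-3); (-3)·4 + 1·(-3)) = (9, -15)
w2 = Gw1 = (0·9 + (-3)·(-15); (-3)·9 + 1·(-15)) = (45, -42)
Gw2 = (126, -177)
w2·Gw2 = 45·126 + (-42)·(-177) = 13104; w2·w2 = 45·45 + (-42)·(-42) = 3789
λ ≈ 13104/3789 = 3.4584

3.4584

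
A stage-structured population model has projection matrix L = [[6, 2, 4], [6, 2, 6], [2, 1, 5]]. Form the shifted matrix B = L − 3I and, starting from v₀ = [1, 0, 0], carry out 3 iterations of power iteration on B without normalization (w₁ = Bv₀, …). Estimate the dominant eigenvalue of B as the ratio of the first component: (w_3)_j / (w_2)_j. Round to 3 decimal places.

B = L − 3I has rows (3, 2, 4); (6, -1, 6); (2, 1, 2)
w1 = Bv₀ = (3·1 + 2·0 + 4·0; 6·1 + (-1)·0 + 6·0; 2·1 + 1·0 + 2·0) = (3, 6, 2)
w2 = Bw1 = (3·3 + 2·6 + 4·2; 6·3 + (-1)·6 + 6·2; 2·3 + 1·6 + 2·2) = (29, 24, 16)
w3 = Bw2 = (199, 246, 114)
Ratio: 199/29 = 6.862

6.862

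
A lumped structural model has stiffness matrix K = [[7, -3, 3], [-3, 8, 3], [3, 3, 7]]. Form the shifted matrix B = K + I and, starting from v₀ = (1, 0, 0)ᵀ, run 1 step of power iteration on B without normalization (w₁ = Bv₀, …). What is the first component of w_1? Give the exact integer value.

B = K + I has rows (8, -3, 3); (-3, 9, 3); (3, 3, 8)
w1 = Bv₀ = (8·1 + (-3)·0 + 3·0; (-3)·1 + 9·0 + 3·0; 3·1 + 3·0 + 8·0) = (8, -3, 3)
Requested component of w1: 8

8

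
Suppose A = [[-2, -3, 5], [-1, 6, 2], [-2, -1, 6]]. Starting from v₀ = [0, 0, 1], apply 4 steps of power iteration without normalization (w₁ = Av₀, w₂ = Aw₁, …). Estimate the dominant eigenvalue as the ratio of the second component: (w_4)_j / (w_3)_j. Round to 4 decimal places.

7.0743

w1 = Av₀ = (5, 2, 6)
w2 = Aw1 = (14, 19, 24)
w3 = Aw2 = (35, 148, 97)
w4 = Aw3 = (-29, 1047, 364)
Ratio at component: 1047 / 148 = 7.0743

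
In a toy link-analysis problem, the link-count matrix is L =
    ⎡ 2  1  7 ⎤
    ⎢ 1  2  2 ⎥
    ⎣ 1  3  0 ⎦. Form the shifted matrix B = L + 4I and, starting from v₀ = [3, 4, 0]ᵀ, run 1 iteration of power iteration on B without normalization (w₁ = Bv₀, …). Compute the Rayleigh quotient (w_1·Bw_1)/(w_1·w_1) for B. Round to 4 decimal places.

B = L + 4I has rows (6, 1, 7); (1, 6, 2); (1, 3, 4)
w1 = Bv₀ = (6·3 + 1·4 + 7·0; 1·3 + 6·4 + 2·0; 1·3 + 3·4 + 4·0) = (22, 27, 15)
Bw1 = (264, 214, 163)
w1·Bw1 = 14031; w1·w1 = 1438; μ ≈ 14031/1438 = 9.7573

μ ≈ 9.7573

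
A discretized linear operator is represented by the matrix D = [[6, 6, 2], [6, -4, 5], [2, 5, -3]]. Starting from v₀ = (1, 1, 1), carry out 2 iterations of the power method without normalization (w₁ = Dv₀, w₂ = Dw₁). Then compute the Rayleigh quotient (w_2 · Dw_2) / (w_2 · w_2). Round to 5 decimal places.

w1 = Dv₀ = (6·1 + 6·1 + 2·1; 6·1 + (-4)·1 + 5·1; 2·1 + 5·1 + (-3)·1) = (14, 7, 4)
w2 = Dw1 = (6·14 + 6·7 + 2·4; 6·14 + (-4)·7 + 5·4; 2·14 + 5·7 + (-3)·4) = (134, 76, 51)
Dw2 = (1362, 755, 495)
w2·Dw2 = 134·1362 + 76·755 + 51·495 = 265133; w2·w2 = 134·134 + 76·76 + 51·51 = 26333
λ ≈ 265133/26333 = 10.06847

10.06847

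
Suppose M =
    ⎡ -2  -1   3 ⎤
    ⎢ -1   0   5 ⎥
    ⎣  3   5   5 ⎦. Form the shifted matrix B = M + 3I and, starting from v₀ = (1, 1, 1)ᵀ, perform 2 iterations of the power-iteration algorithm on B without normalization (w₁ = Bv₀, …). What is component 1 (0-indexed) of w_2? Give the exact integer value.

98

B = M + 3I has rows (1, -1, 3); (-1, 3, 5); (3, 5, 8)
w1 = Bv₀ = (1·1 + (-1)·1 + 3·1; (-1)·1 + 3·1 + 5·1; 3·1 + 5·1 + 8·1) = (3, 7, 16)
w2 = Bw1 = (1·3 + (-1)·7 + 3·16; (-1)·3 + 3·7 + 5·16; 3·3 + 5·7 + 8·16) = (44, 98, 172)
Requested component of w2: 98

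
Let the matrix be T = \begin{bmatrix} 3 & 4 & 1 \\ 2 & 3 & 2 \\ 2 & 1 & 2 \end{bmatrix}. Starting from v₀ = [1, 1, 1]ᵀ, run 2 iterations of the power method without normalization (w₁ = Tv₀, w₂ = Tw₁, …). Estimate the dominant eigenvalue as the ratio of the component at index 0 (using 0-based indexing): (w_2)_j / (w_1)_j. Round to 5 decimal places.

7.12500

w1 = Tv₀ = (8, 7, 5)
w2 = Tw1 = (57, 47, 33)
Ratio at component: 57 / 8 = 7.12500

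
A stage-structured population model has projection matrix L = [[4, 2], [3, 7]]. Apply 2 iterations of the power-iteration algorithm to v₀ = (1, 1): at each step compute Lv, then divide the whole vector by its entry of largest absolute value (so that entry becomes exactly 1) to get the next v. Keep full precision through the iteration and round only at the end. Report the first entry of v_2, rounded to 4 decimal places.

Lv0 = (6.00000, 10.00000); divide by 10.00000 → v1 = (0.60000, 1.00000)
Lv1 = (4.40000, 8.80000); divide by 8.80000 → v2 = (0.50000, 1.00000)
Requested entry of v2: 44/88 = 0.5000

0.5000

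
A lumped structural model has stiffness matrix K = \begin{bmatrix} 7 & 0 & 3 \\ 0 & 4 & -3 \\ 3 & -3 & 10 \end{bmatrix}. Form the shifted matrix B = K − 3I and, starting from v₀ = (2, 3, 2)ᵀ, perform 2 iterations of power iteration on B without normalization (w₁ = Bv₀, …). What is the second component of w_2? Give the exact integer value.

B = K − 3I has rows (4, 0, 3); (0, 1, -3); (3, -3, 7)
w1 = Bv₀ = (4·2 + 0·3 + 3·2; 0·2 + 1·3 + (-3)·2; 3·2 + (-3)·3 + 7·2) = (14, -3, 11)
w2 = Bw1 = (4·14 + 0·(-3) + 3·11; 0·14 + 1·(-3) + (-3)·11; 3·14 + (-3)·(-3) + 7·11) = (89, -36, 128)
Requested component of w2: -36

-36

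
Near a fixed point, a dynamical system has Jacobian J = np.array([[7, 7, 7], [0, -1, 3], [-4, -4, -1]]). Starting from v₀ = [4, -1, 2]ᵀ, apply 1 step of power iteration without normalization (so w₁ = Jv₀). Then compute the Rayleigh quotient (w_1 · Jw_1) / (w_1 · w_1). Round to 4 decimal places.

5.9000

w1 = Jv₀ = (35, 7, -14)
Jw1 = (196, -49, -154)
w1·Jw1 = 35·196 + 7·(-49) + (-14)·(-154) = 8673; w1·w1 = 35·35 + 7·7 + (-14)·(-14) = 1470
λ ≈ 8673/1470 = 5.9000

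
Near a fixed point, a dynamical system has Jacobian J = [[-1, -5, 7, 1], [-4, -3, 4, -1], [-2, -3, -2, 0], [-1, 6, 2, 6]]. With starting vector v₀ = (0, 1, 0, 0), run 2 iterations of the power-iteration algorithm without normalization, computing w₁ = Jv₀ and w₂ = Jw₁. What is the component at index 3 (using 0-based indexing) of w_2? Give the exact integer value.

w1 = Jv₀ = ((-1)·0 + (-5)·1 + 7·0 + 1·0; (-4)·0 + (-3)·1 + 4·0 + (-1)·0; (-2)·0 + (-3)·1 + (-2)·0 + 0·0; (-1)·0 + 6·1 + 2·0 + 6·0) = (-5, -3, -3, 6)
w2 = Jw1 = ((-1)·(-5) + (-5)·(-3) + 7·(-3) + 1·6; (-4)·(-5) + (-3)·(-3) + 4·(-3) + (-1)·6; (-2)·(-5) + (-3)·(-3) + (-2)·(-3) + 0·6; (-1)·(-5) + 6·(-3) + 2·(-3) + 6·6) = (5, 11, 25, 17)
The requested component of w2 is 17.

17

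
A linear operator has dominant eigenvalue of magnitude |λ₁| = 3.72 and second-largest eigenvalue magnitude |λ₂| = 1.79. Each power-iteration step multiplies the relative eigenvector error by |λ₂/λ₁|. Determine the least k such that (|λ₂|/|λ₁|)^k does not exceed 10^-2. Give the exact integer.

|λ₂/λ₁| = 1.79/3.72 = 0.48118
Need k ≥ ln(10^-2) / ln(0.48118) = -4.6052 / -0.7315 ≈ 6.295
Smallest integer k satisfying the bound: 7

7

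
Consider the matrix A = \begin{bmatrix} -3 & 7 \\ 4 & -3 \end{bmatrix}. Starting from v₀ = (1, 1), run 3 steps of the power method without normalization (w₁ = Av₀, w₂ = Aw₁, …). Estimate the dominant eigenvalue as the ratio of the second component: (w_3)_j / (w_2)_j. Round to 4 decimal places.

-4.5385

w1 = Av₀ = ((-3)·1 + 7·1; 4·1 + (-3)·1) = (4, 1)
w2 = Aw1 = ((-3)·4 + 7·1; 4·4 + (-3)·1) = (-5, 13)
w3 = Aw2 = (106, -59)
Ratio at component: -59 / 13 = -4.5385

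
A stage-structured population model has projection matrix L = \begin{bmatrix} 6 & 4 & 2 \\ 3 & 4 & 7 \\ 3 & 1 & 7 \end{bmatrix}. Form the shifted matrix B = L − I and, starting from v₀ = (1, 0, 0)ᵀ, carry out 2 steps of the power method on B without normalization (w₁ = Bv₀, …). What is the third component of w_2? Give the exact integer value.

B = L − I has rows (5, 4, 2); (3, 3, 7); (3, 1, 6)
w1 = Bv₀ = (5, 3, 3)
w2 = Bw1 = (43, 45, 36)
Requested component of w2: 36

36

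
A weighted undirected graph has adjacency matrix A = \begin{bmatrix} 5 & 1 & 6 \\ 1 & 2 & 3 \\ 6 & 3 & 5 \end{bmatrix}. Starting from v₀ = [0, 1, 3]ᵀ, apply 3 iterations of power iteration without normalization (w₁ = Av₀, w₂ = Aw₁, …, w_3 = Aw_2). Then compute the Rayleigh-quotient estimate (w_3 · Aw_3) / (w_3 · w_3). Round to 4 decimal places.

w1 = Av₀ = (19, 11, 18)
w2 = Aw1 = (214, 95, 237)
w3 = Aw2 = (2587, 1115, 2754)
Aw3 = (30574, 13079, 32637)
w3·Aw3 = 2587·30574 + 1115·13079 + 2754·32637 = 183560321; w3·w3 = 2587·2587 + 1115·1115 + 2754·2754 = 15520310
λ ≈ 183560321/15520310 = 11.8271

11.8271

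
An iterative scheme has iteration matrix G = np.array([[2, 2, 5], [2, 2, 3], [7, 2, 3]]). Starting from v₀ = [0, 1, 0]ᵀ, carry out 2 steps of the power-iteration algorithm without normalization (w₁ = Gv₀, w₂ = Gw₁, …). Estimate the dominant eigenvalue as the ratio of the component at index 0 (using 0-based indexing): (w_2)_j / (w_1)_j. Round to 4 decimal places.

w1 = Gv₀ = (2·0 + 2·1 + 5·0; 2·0 + 2·1 + 3·0; 7·0 + 2·1 + 3·0) = (2, 2, 2)
w2 = Gw1 = (2·2 + 2·2 + 5·2; 2·2 + 2·2 + 3·2; 7·2 + 2·2 + 3·2) = (18, 14, 24)
Ratio at component: 18 / 2 = 9.0000

9.0000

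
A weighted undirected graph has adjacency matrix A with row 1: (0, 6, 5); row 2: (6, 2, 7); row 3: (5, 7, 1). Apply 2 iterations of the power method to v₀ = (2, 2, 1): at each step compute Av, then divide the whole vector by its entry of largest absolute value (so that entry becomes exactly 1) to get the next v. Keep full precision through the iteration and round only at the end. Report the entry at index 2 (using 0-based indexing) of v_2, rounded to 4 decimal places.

0.8390

Av0 = (17.00000, 23.00000, 25.00000); divide by 25.00000 → v1 = (0.68000, 0.92000, 1.00000)
Av1 = (10.52000, 12.92000, 10.84000); divide by 12.92000 → v2 = (0.81424, 1.00000, 0.83901)
Requested entry of v2: 271/323 = 0.8390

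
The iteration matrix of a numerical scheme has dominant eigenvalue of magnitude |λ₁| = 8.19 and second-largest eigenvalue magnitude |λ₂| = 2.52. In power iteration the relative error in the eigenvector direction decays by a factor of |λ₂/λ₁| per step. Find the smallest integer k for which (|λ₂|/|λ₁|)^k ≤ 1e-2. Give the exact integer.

4

|λ₂/λ₁| = 2.52/8.19 = 0.30769
Need k ≥ ln(1e-2) / ln(0.30769) = -4.6052 / -1.1787 ≈ 3.907
Smallest integer k satisfying the bound: 4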